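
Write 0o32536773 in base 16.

0x6ABDFB

Each octal digit is 3 bits: 3=011 2=010 5=101 3=011 6=110 7=111 7=111 3=011.
Group the bits into nibbles: 0110 1010 1011 1101 1111 1011 → 6ABDFB.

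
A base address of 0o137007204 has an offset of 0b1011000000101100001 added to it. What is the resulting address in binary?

0o137007204 = 0b1011111000000111010000100 in binary.
Add column by column in base 2, right to left:
  0+1 = 1
  0+0 = 0
  1+0 = 1
  0+0 = 0
  0+0 = 0
  0+1 = 1
  0+1 = 1
  1+0 = 1
  0+1 = 1
  1+0 = 1
  1+0 = 1
  1+0 = 1
  0+0 = 0
  0+0 = 0
  0+0 = 0
  0+1 = 1
  0+1 = 1
  0+0 = 0
  1+1 = 0 carry 1
  1+0+1 = 0 carry 1
  1+0+1 = 0 carry 1
  1+0+1 = 0 carry 1
  1+0+1 = 0 carry 1
  0+0+1 = 1
  1+0 = 1

0b1100000011000111111100101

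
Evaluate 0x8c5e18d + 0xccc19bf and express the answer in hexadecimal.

0x1591fb4c

Add column by column in base 16, right to left:
  d+f = c carry 1
  8+b+1 = 4 carry 1
  1+9+1 = b
  e+1 = f
  5+c = 1 carry 1
  c+c+1 = 9 carry 1
  8+c+1 = 5 carry 1
  final carry 1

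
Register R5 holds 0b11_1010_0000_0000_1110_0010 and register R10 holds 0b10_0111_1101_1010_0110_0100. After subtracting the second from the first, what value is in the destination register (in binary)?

Subtract column by column in base 2:
  0-0 → 0
  1-0 → 1
  0-1 → 1 (borrow)
  0-0-1 → 1 (borrow)
  0-0-1 → 1 (borrow)
  1-1-1 → 1 (borrow)
  1-1-1 → 1 (borrow)
  1-0-1 → 0
  0-0 → 0
  0-1 → 1 (borrow)
  0-0-1 → 1 (borrow)
  0-1-1 → 0 (borrow)
  0-1-1 → 0 (borrow)
  0-0-1 → 1 (borrow)
  0-1-1 → 0 (borrow)
  0-1-1 → 0 (borrow)
  0-1-1 → 0 (borrow)
  1-1-1 → 1 (borrow)
  0-1-1 → 0 (borrow)
  1-0-1 → 0
  1-0 → 1
  1-1 → 0

0b100100010011001111110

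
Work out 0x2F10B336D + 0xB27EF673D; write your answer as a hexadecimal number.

0xE18FA9AAA

Add column by column in base 16, right to left:
  D+D = A carry 1
  6+3+1 = A
  3+7 = A
  3+6 = 9
  B+F = A carry 1
  0+E+1 = F
  1+7 = 8
  F+2 = 1 carry 1
  2+B+1 = E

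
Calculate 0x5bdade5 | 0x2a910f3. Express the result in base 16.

OR each hex digit independently (no carries):
  5|2=7, b|a=b, d|9=d, a|1=b, d|0=d, e|f=f, 5|3=7

0x7bdbdf7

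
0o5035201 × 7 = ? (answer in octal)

Multiply each base-8 digit by 7, carrying:
  1×7 = 7 → write 7
  0×7 = 0 → write 0
  2×7 = 14 → write 6 carry 1
  5×7+1 = 36 → write 4 carry 4
  3×7+4 = 25 → write 1 carry 3
  0×7+3 = 3 → write 3
  5×7 = 35 → write 3 carry 4
  remaining carry: 4

0o43314607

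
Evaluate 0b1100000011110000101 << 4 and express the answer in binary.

0b11000000111100001010000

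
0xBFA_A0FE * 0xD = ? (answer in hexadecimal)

0x9BBA2CE6

Multiply each base-16 digit by 13, carrying:
  E×13 = 182 → write 6 carry 11
  F×13+11 = 206 → write E carry 12
  0×13+12 = 12 → write C
  A×13 = 130 → write 2 carry 8
  A×13+8 = 138 → write A carry 8
  F×13+8 = 203 → write B carry 12
  B×13+12 = 155 → write B carry 9
  remaining carry: 9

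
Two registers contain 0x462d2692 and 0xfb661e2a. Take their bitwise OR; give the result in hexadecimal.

0xff6f3eba

OR each hex digit independently (no carries):
  4|f=f, 6|b=f, 2|6=6, d|6=f, 2|1=3, 6|e=e, 9|2=b, 2|a=a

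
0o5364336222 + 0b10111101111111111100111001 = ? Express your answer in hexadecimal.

0x2EC9BBCB

0o5364336222 = 0x2BD1BC92 in hexadecimal.
0b10111101111111111100111001 = 0x2F7FF39 in hexadecimal.
Add column by column in base 16, right to left:
  2+9 = B
  9+3 = C
  C+F = B carry 1
  B+F+1 = B carry 1
  1+7+1 = 9
  D+F = C carry 1
  B+2+1 = E
  2+0 = 2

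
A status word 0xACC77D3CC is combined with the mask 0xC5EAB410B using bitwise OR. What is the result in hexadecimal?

OR each hex digit independently (no carries):
  A|C=E, C|5=D, C|E=E, 7|A=F, 7|B=F, D|4=D, 3|1=3, C|0=C, C|B=F

0xEDEFFD3CF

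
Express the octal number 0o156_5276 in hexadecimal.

Each octal digit is 3 bits: 1=001 5=101 6=110 5=101 2=010 7=111 6=110.
Group the bits into nibbles: 0110 1110 1010 1011 1110 → 6EABE.

0x6EABE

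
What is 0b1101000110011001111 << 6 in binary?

Left shift by 6: append 6 zero bits.

0b1101000110011001111000000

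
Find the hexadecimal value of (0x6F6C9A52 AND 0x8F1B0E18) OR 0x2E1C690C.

0x6F6C9A52 AND 0x8F1B0E18 = 0x0F080A10.
Then OR with 0x2E1C690C.

0x2F1C6B1C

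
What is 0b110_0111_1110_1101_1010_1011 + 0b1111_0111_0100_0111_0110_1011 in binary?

0b1010111110011010100010110

Add column by column in base 2, right to left:
  1+1 = 0 carry 1
  1+1+1 = 1 carry 1
  0+0+1 = 1
  1+1 = 0 carry 1
  0+0+1 = 1
  1+1 = 0 carry 1
  0+1+1 = 0 carry 1
  1+0+1 = 0 carry 1
  1+1+1 = 1 carry 1
  0+1+1 = 0 carry 1
  1+1+1 = 1 carry 1
  1+0+1 = 0 carry 1
  0+0+1 = 1
  1+0 = 1
  1+1 = 0 carry 1
  1+0+1 = 0 carry 1
  1+1+1 = 1 carry 1
  1+1+1 = 1 carry 1
  1+1+1 = 1 carry 1
  0+0+1 = 1
  0+1 = 1
  1+1 = 0 carry 1
  1+1+1 = 1 carry 1
  0+1+1 = 0 carry 1
  final carry 1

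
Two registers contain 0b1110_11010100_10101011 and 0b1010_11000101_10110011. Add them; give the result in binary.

Add column by column in base 2, right to left:
  1+1 = 0 carry 1
  1+1+1 = 1 carry 1
  0+0+1 = 1
  1+0 = 1
  0+1 = 1
  1+1 = 0 carry 1
  0+0+1 = 1
  1+1 = 0 carry 1
  0+1+1 = 0 carry 1
  0+0+1 = 1
  1+1 = 0 carry 1
  0+0+1 = 1
  1+0 = 1
  0+0 = 0
  1+1 = 0 carry 1
  1+1+1 = 1 carry 1
  0+0+1 = 1
  1+1 = 0 carry 1
  1+0+1 = 0 carry 1
  1+1+1 = 1 carry 1
  final carry 1

0b110011001101001011110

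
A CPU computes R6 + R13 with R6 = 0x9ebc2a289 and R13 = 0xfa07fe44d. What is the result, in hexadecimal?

0x198c4286d6

Add column by column in base 16, right to left:
  9+d = 6 carry 1
  8+4+1 = d
  2+4 = 6
  a+e = 8 carry 1
  2+f+1 = 2 carry 1
  c+7+1 = 4 carry 1
  b+0+1 = c
  e+a = 8 carry 1
  9+f+1 = 9 carry 1
  final carry 1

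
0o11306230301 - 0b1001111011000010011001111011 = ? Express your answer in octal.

0o10113205106

0b1001111011000010011001111011 = 0o1173023173 in octal.
Subtract column by column in base 8:
  1-3 → 6 (borrow)
  0-7-1 → 0 (borrow)
  3-1-1 → 1
  0-3 → 5 (borrow)
  3-2-1 → 0
  2-0 → 2
  6-3 → 3
  0-7 → 1 (borrow)
  3-1-1 → 1
  1-1 → 0
  1-0 → 1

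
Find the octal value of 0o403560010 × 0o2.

Multiply each base-8 digit by 2, carrying:
  0×2 = 0 → write 0
  1×2 = 2 → write 2
  0×2 = 0 → write 0
  0×2 = 0 → write 0
  6×2 = 12 → write 4 carry 1
  5×2+1 = 11 → write 3 carry 1
  3×2+1 = 7 → write 7
  0×2 = 0 → write 0
  4×2 = 8 → write 0 carry 1
  remaining carry: 1

0o1007340020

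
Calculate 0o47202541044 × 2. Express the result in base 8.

Multiply each base-8 digit by 2, carrying:
  4×2 = 8 → write 0 carry 1
  4×2+1 = 9 → write 1 carry 1
  0×2+1 = 1 → write 1
  1×2 = 2 → write 2
  4×2 = 8 → write 0 carry 1
  5×2+1 = 11 → write 3 carry 1
  2×2+1 = 5 → write 5
  0×2 = 0 → write 0
  2×2 = 4 → write 4
  7×2 = 14 → write 6 carry 1
  4×2+1 = 9 → write 1 carry 1
  remaining carry: 1

0o116405302110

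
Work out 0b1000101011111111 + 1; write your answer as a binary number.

0b1000101100000000

The trailing 8 digits are 1 (max in base 2), so adding 1 cascades: they roll to 0 and the next digit up increments.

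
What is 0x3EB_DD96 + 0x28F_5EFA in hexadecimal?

0x67B3C90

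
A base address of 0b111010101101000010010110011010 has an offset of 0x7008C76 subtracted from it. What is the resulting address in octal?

0o6354714444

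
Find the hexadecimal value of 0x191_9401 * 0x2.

0x3232802

Multiply each base-16 digit by 2, carrying:
  1×2 = 2 → write 2
  0×2 = 0 → write 0
  4×2 = 8 → write 8
  9×2 = 18 → write 2 carry 1
  1×2+1 = 3 → write 3
  9×2 = 18 → write 2 carry 1
  1×2+1 = 3 → write 3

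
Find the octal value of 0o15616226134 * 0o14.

0o245253412120

Multiply each base-8 digit by 12, carrying:
  4×12 = 48 → write 0 carry 6
  3×12+6 = 42 → write 2 carry 5
  1×12+5 = 17 → write 1 carry 2
  6×12+2 = 74 → write 2 carry 9
  2×12+9 = 33 → write 1 carry 4
  2×12+4 = 28 → write 4 carry 3
  6×12+3 = 75 → write 3 carry 9
  1×12+9 = 21 → write 5 carry 2
  6×12+2 = 74 → write 2 carry 9
  5×12+9 = 69 → write 5 carry 8
  1×12+8 = 20 → write 4 carry 2
  remaining carry: 2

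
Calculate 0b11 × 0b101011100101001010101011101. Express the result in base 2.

0b10000010101111100000000010111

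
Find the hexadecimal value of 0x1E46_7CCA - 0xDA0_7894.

Subtract column by column in base 16:
  A-4 → 6
  C-9 → 3
  C-8 → 4
  7-7 → 0
  6-0 → 6
  4-A → A (borrow)
  E-D-1 → 0
  1-0 → 1

0x10A60436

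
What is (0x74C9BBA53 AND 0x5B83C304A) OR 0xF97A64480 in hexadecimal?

0x74C9BBA53 AND 0x5B83C304A = 0x508183042.
Then OR with 0xF97A64480.

0xF9FBE74C2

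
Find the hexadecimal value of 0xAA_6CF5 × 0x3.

0x1FF46DF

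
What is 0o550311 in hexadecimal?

Each octal digit is 3 bits: 5=101 5=101 0=000 3=011 1=001 1=001.
Group the bits into nibbles: 0010 1101 0000 1100 1001 → 2D0C9.

0x2D0C9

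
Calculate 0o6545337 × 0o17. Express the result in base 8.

0o144361421

Multiply each base-8 digit by 15, carrying:
  7×15 = 105 → write 1 carry 13
  3×15+13 = 58 → write 2 carry 7
  3×15+7 = 52 → write 4 carry 6
  5×15+6 = 81 → write 1 carry 10
  4×15+10 = 70 → write 6 carry 8
  5×15+8 = 83 → write 3 carry 10
  6×15+10 = 100 → write 4 carry 12
  remaining carry: 14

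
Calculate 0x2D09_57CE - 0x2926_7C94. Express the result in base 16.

0x3E2DB3A

Subtract column by column in base 16:
  E-4 → A
  C-9 → 3
  7-C → B (borrow)
  5-7-1 → D (borrow)
  9-6-1 → 2
  0-2 → E (borrow)
  D-9-1 → 3
  2-2 → 0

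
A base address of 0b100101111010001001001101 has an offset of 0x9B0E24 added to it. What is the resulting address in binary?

0b1001100101011000001110001

0x9B0E24 = 0b100110110000111000100100 in binary.
Add column by column in base 2, right to left:
  1+0 = 1
  0+0 = 0
  1+1 = 0 carry 1
  1+0+1 = 0 carry 1
  0+0+1 = 1
  0+1 = 1
  1+0 = 1
  0+0 = 0
  0+0 = 0
  1+1 = 0 carry 1
  0+1+1 = 0 carry 1
  0+1+1 = 0 carry 1
  0+0+1 = 1
  1+0 = 1
  0+0 = 0
  1+0 = 1
  1+1 = 0 carry 1
  1+1+1 = 1 carry 1
  1+0+1 = 0 carry 1
  0+1+1 = 0 carry 1
  1+1+1 = 1 carry 1
  0+0+1 = 1
  0+0 = 0
  1+1 = 0 carry 1
  final carry 1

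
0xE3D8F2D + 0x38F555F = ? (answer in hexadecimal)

0x11CCE48C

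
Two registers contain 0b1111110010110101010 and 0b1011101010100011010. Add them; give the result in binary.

Add column by column in base 2, right to left:
  0+0 = 0
  1+1 = 0 carry 1
  0+0+1 = 1
  1+1 = 0 carry 1
  0+1+1 = 0 carry 1
  1+0+1 = 0 carry 1
  0+0+1 = 1
  1+0 = 1
  1+1 = 0 carry 1
  0+0+1 = 1
  1+1 = 0 carry 1
  0+0+1 = 1
  0+1 = 1
  1+0 = 1
  1+1 = 0 carry 1
  1+1+1 = 1 carry 1
  1+1+1 = 1 carry 1
  1+0+1 = 0 carry 1
  1+1+1 = 1 carry 1
  final carry 1

0b11011011101011000100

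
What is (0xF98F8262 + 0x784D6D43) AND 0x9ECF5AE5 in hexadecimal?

Add column by column in base 16, right to left:
  2+3 = 5
  6+4 = A
  2+D = F
  8+6 = E
  F+D = C carry 1
  8+4+1 = D
  9+8 = 1 carry 1
  F+7+1 = 7 carry 1
  final carry 1
Sum = 0x171DCEFA5; now AND with 0x9ECF5AE5:
  1&0=0, 7&9=1, 1&E=0, D&C=C, C&F=C, E&5=4, F&A=A, A&E=A, 5&5=5

0x10CC4AA5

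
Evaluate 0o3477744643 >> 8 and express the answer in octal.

0o7177711

8 bits is not a whole number of base-8 digits; in binary: 11100111111111100100110100011 >> 8 = 111001111111111001001.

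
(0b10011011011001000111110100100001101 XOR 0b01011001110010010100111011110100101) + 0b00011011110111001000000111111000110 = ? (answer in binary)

First 0b10011011011001000111110100100001101 XOR 0b01011001110010010100111011110100101 = 0b11000010101011010011001111010101000.
Add column by column in base 2, right to left:
  0+0 = 0
  0+1 = 1
  0+1 = 1
  1+0 = 1
  0+0 = 0
  1+0 = 1
  0+1 = 1
  1+1 = 0 carry 1
  0+1+1 = 0 carry 1
  1+1+1 = 1 carry 1
  1+1+1 = 1 carry 1
  1+1+1 = 1 carry 1
  1+0+1 = 0 carry 1
  0+0+1 = 1
  0+0 = 0
  1+0 = 1
  1+0 = 1
  0+0 = 0
  0+1 = 1
  1+0 = 1
  0+0 = 0
  1+1 = 0 carry 1
  1+1+1 = 1 carry 1
  0+1+1 = 0 carry 1
  1+0+1 = 0 carry 1
  0+1+1 = 0 carry 1
  1+1+1 = 1 carry 1
  0+1+1 = 0 carry 1
  1+1+1 = 1 carry 1
  0+0+1 = 1
  0+1 = 1
  0+1 = 1
  0+0 = 0
  1+0 = 1
  1+0 = 1

0b11011110100010011011010111001101110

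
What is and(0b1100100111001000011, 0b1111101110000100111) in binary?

0b1100100110000000011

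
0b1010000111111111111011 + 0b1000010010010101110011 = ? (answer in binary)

0b10010011010010101101110

Add column by column in base 2, right to left:
  1+1 = 0 carry 1
  1+1+1 = 1 carry 1
  0+0+1 = 1
  1+0 = 1
  1+1 = 0 carry 1
  1+1+1 = 1 carry 1
  1+1+1 = 1 carry 1
  1+0+1 = 0 carry 1
  1+1+1 = 1 carry 1
  1+0+1 = 0 carry 1
  1+1+1 = 1 carry 1
  1+0+1 = 0 carry 1
  1+0+1 = 0 carry 1
  1+1+1 = 1 carry 1
  1+0+1 = 0 carry 1
  0+0+1 = 1
  0+1 = 1
  0+0 = 0
  0+0 = 0
  1+0 = 1
  0+0 = 0
  1+1 = 0 carry 1
  final carry 1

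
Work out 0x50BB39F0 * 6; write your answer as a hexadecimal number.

Multiply each base-16 digit by 6, carrying:
  0×6 = 0 → write 0
  F×6 = 90 → write A carry 5
  9×6+5 = 59 → write B carry 3
  3×6+3 = 21 → write 5 carry 1
  B×6+1 = 67 → write 3 carry 4
  B×6+4 = 70 → write 6 carry 4
  0×6+4 = 4 → write 4
  5×6 = 30 → write E carry 1
  remaining carry: 1

0x1E4635BA0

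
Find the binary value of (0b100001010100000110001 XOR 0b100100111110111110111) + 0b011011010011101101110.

0b100000111110100110100

First 0b100001010100000110001 XOR 0b100100111110111110111 = 0b000101101010111000110.
Add column by column in base 2, right to left:
  0+0 = 0
  1+1 = 0 carry 1
  1+1+1 = 1 carry 1
  0+1+1 = 0 carry 1
  0+0+1 = 1
  0+1 = 1
  1+1 = 0 carry 1
  1+0+1 = 0 carry 1
  1+1+1 = 1 carry 1
  0+1+1 = 0 carry 1
  1+1+1 = 1 carry 1
  0+0+1 = 1
  1+0 = 1
  0+1 = 1
  1+0 = 1
  1+1 = 0 carry 1
  0+1+1 = 0 carry 1
  1+0+1 = 0 carry 1
  0+1+1 = 0 carry 1
  0+1+1 = 0 carry 1
  final carry 1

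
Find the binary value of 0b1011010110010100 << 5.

0b101101011001010000000

Left shift by 5: append 5 zero bits.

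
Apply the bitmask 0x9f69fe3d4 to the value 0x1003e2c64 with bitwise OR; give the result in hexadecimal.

0x9f6bfeff4

OR each hex digit independently (no carries):
  1|9=9, 0|f=f, 0|6=6, 3|9=b, e|f=f, 2|e=e, c|3=f, 6|d=f, 4|4=4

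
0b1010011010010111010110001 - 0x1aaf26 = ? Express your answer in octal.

0b1010011010010111010110001 = 0o123227261 in octal.
0x1aaf26 = 0o6527446 in octal.
Subtract column by column in base 8:
  1-6 → 3 (borrow)
  6-4-1 → 1
  2-4 → 6 (borrow)
  7-7-1 → 7 (borrow)
  2-2-1 → 7 (borrow)
  2-5-1 → 4 (borrow)
  3-6-1 → 4 (borrow)
  2-0-1 → 1
  1-0 → 1

0o114477613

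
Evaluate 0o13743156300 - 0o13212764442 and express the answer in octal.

0o530171636

Subtract column by column in base 8:
  0-2 → 6 (borrow)
  0-4-1 → 3 (borrow)
  3-4-1 → 6 (borrow)
  6-4-1 → 1
  5-6 → 7 (borrow)
  1-7-1 → 1 (borrow)
  3-2-1 → 0
  4-1 → 3
  7-2 → 5
  3-3 → 0
  1-1 → 0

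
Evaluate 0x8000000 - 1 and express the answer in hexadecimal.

The trailing 6 digits are 0, so subtracting 1 borrows through: they become F and the next digit up decrements.

0x7FFFFFF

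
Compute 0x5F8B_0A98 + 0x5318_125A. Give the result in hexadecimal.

0xB2A31CF2

Add column by column in base 16, right to left:
  8+A = 2 carry 1
  9+5+1 = F
  A+2 = C
  0+1 = 1
  B+8 = 3 carry 1
  8+1+1 = A
  F+3 = 2 carry 1
  5+5+1 = B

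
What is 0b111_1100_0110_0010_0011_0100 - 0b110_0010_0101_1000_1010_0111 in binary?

0b110100000100110001101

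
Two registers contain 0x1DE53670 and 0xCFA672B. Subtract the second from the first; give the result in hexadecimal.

0x10EACF45

Subtract column by column in base 16:
  0-B → 5 (borrow)
  7-2-1 → 4
  6-7 → F (borrow)
  3-6-1 → C (borrow)
  5-A-1 → A (borrow)
  E-F-1 → E (borrow)
  D-C-1 → 0
  1-0 → 1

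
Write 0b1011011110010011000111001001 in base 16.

Group the bits into nibbles: 1011 0111 1001 0011 0001 1100 1001 → b7931c9.

0xb7931c9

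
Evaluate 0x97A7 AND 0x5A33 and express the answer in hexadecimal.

0x1223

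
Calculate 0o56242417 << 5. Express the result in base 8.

5 bits is not a whole number of base-8 digits; in binary: 101110010100010100001111 << 5 = 10111001010001010000111100000.

0o2712120740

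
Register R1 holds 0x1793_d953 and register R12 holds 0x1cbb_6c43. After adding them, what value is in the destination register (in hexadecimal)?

Add column by column in base 16, right to left:
  3+3 = 6
  5+4 = 9
  9+c = 5 carry 1
  d+6+1 = 4 carry 1
  3+b+1 = f
  9+b = 4 carry 1
  7+c+1 = 4 carry 1
  1+1+1 = 3

0x344f4596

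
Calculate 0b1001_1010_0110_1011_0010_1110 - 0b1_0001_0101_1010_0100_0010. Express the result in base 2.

0b100010010001000011101100

Subtract column by column in base 2:
  0-0 → 0
  1-1 → 0
  1-0 → 1
  1-0 → 1
  0-0 → 0
  1-0 → 1
  0-1 → 1 (borrow)
  0-0-1 → 1 (borrow)
  1-0-1 → 0
  1-1 → 0
  0-0 → 0
  1-1 → 0
  0-1 → 1 (borrow)
  1-0-1 → 0
  1-1 → 0
  0-0 → 0
  0-1 → 1 (borrow)
  1-0-1 → 0
  0-0 → 0
  1-0 → 1
  1-1 → 0
  0-0 → 0
  0-0 → 0
  1-0 → 1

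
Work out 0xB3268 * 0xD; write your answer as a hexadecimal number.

0x918F48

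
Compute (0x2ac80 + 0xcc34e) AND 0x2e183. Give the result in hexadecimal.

0x26182

Add column by column in base 16, right to left:
  0+e = e
  8+4 = c
  c+3 = f
  a+c = 6 carry 1
  2+c+1 = f
Sum = 0xf6fce; now AND with 0x2e183:
  f&2=2, 6&e=6, f&1=1, c&8=8, e&3=2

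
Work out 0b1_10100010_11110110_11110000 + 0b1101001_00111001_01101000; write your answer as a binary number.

0b10000011000011000001011000

Add column by column in base 2, right to left:
  0+0 = 0
  0+0 = 0
  0+0 = 0
  0+1 = 1
  1+0 = 1
  1+1 = 0 carry 1
  1+1+1 = 1 carry 1
  1+0+1 = 0 carry 1
  0+1+1 = 0 carry 1
  1+0+1 = 0 carry 1
  1+0+1 = 0 carry 1
  0+1+1 = 0 carry 1
  1+1+1 = 1 carry 1
  1+1+1 = 1 carry 1
  1+0+1 = 0 carry 1
  1+0+1 = 0 carry 1
  0+1+1 = 0 carry 1
  1+0+1 = 0 carry 1
  0+0+1 = 1
  0+1 = 1
  0+0 = 0
  1+1 = 0 carry 1
  0+1+1 = 0 carry 1
  1+0+1 = 0 carry 1
  1+0+1 = 0 carry 1
  final carry 1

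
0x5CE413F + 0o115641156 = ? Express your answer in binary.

0x5CE413F = 0b101110011100100000100111111 in binary.
0o115641156 = 0b1001101110100001001101110 in binary.
Add column by column in base 2, right to left:
  1+0 = 1
  1+1 = 0 carry 1
  1+1+1 = 1 carry 1
  1+1+1 = 1 carry 1
  1+0+1 = 0 carry 1
  1+1+1 = 1 carry 1
  0+1+1 = 0 carry 1
  0+0+1 = 1
  1+0 = 1
  0+1 = 1
  0+0 = 0
  0+0 = 0
  0+0 = 0
  0+0 = 0
  1+1 = 0 carry 1
  0+0+1 = 1
  0+1 = 1
  1+1 = 0 carry 1
  1+1+1 = 1 carry 1
  1+0+1 = 0 carry 1
  0+1+1 = 0 carry 1
  0+1+1 = 0 carry 1
  1+0+1 = 0 carry 1
  1+0+1 = 0 carry 1
  1+1+1 = 1 carry 1
  0+0+1 = 1
  1+0 = 1

0b111000001011000001110101101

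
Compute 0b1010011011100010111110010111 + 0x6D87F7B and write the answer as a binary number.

0x6D87F7B = 0b110110110000111111101111011 in binary.
Add column by column in base 2, right to left:
  1+1 = 0 carry 1
  1+1+1 = 1 carry 1
  1+0+1 = 0 carry 1
  0+1+1 = 0 carry 1
  1+1+1 = 1 carry 1
  0+1+1 = 0 carry 1
  0+1+1 = 0 carry 1
  1+0+1 = 0 carry 1
  1+1+1 = 1 carry 1
  1+1+1 = 1 carry 1
  1+1+1 = 1 carry 1
  1+1+1 = 1 carry 1
  0+1+1 = 0 carry 1
  1+1+1 = 1 carry 1
  0+1+1 = 0 carry 1
  0+0+1 = 1
  0+0 = 0
  1+0 = 1
  1+0 = 1
  1+1 = 0 carry 1
  0+1+1 = 0 carry 1
  1+0+1 = 0 carry 1
  1+1+1 = 1 carry 1
  0+1+1 = 0 carry 1
  0+0+1 = 1
  1+1 = 0 carry 1
  0+1+1 = 0 carry 1
  1+0+1 = 0 carry 1
  final carry 1

0b10001010001101010111100010010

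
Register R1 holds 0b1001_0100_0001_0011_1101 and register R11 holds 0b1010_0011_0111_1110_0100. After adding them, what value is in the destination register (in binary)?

0b100110111100100100001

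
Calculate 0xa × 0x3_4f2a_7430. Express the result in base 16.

Multiply each base-16 digit by 10, carrying:
  0×10 = 0 → write 0
  3×10 = 30 → write e carry 1
  4×10+1 = 41 → write 9 carry 2
  7×10+2 = 72 → write 8 carry 4
  a×10+4 = 104 → write 8 carry 6
  2×10+6 = 26 → write a carry 1
  f×10+1 = 151 → write 7 carry 9
  4×10+9 = 49 → write 1 carry 3
  3×10+3 = 33 → write 1 carry 2
  remaining carry: 2

0x2117a889e0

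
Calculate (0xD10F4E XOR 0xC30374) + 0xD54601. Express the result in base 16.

First 0xD10F4E XOR 0xC30374 = 0x120C3A.
Add column by column in base 16, right to left:
  A+1 = B
  3+0 = 3
  C+6 = 2 carry 1
  0+4+1 = 5
  2+5 = 7
  1+D = E

0xE7523B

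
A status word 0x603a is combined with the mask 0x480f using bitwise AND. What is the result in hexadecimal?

AND each hex digit independently (no carries):
  6&4=4, 0&8=0, 3&0=0, a&f=a

0x400a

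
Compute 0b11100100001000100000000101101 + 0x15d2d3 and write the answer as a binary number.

0b11100100110100001001100000000

0x15d2d3 = 0b101011101001011010011 in binary.
Add column by column in base 2, right to left:
  1+1 = 0 carry 1
  0+1+1 = 0 carry 1
  1+0+1 = 0 carry 1
  1+0+1 = 0 carry 1
  0+1+1 = 0 carry 1
  1+0+1 = 0 carry 1
  0+1+1 = 0 carry 1
  0+1+1 = 0 carry 1
  0+0+1 = 1
  0+1 = 1
  0+0 = 0
  0+0 = 0
  0+1 = 1
  0+0 = 0
  1+1 = 0 carry 1
  0+1+1 = 0 carry 1
  0+1+1 = 0 carry 1
  0+0+1 = 1
  1+1 = 0 carry 1
  0+0+1 = 1
  0+1 = 1
  0+0 = 0
  0+0 = 0
  1+0 = 1
  0+0 = 0
  0+0 = 0
  1+0 = 1
  1+0 = 1
  1+0 = 1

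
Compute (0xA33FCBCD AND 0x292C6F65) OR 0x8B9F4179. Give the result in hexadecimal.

0xABBF4B7D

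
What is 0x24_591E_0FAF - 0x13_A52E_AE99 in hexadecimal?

0x10B3EF6116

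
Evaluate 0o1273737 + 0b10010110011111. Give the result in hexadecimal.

0o1273737 = 0x577DF in hexadecimal.
0b10010110011111 = 0x259F in hexadecimal.
Add column by column in base 16, right to left:
  F+F = E carry 1
  D+9+1 = 7 carry 1
  7+5+1 = D
  7+2 = 9
  5+0 = 5

0x59D7E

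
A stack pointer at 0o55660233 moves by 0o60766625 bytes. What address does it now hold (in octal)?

0o136647060

Add column by column in base 8, right to left:
  3+5 = 0 carry 1
  3+2+1 = 6
  2+6 = 0 carry 1
  0+6+1 = 7
  6+6 = 4 carry 1
  6+7+1 = 6 carry 1
  5+0+1 = 6
  5+6 = 3 carry 1
  final carry 1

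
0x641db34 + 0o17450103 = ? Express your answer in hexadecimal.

0o17450103 = 0x3e5043 in hexadecimal.
Add column by column in base 16, right to left:
  4+3 = 7
  3+4 = 7
  b+0 = b
  d+5 = 2 carry 1
  1+e+1 = 0 carry 1
  4+3+1 = 8
  6+0 = 6

0x6802b77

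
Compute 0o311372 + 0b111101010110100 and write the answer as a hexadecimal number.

0o311372 = 0x192FA in hexadecimal.
0b111101010110100 = 0x7AB4 in hexadecimal.
Add column by column in base 16, right to left:
  A+4 = E
  F+B = A carry 1
  2+A+1 = D
  9+7 = 0 carry 1
  1+0+1 = 2

0x20DAE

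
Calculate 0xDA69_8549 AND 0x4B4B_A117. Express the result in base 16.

AND each hex digit independently (no carries):
  D&4=4, A&B=A, 6&4=4, 9&B=9, 8&A=8, 5&1=1, 4&1=0, 9&7=1

0x4A498101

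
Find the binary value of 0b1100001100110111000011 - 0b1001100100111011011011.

0b10100111111011101000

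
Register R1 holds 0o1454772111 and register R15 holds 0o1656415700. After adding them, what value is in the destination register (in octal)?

Add column by column in base 8, right to left:
  1+0 = 1
  1+0 = 1
  1+7 = 0 carry 1
  2+5+1 = 0 carry 1
  7+1+1 = 1 carry 1
  7+4+1 = 4 carry 1
  4+6+1 = 3 carry 1
  5+5+1 = 3 carry 1
  4+6+1 = 3 carry 1
  1+1+1 = 3

0o3333410011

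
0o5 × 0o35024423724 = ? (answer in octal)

Multiply each base-8 digit by 5, carrying:
  4×5 = 20 → write 4 carry 2
  2×5+2 = 12 → write 4 carry 1
  7×5+1 = 36 → write 4 carry 4
  3×5+4 = 19 → write 3 carry 2
  2×5+2 = 12 → write 4 carry 1
  4×5+1 = 21 → write 5 carry 2
  4×5+2 = 22 → write 6 carry 2
  2×5+2 = 12 → write 4 carry 1
  0×5+1 = 1 → write 1
  5×5 = 25 → write 1 carry 3
  3×5+3 = 18 → write 2 carry 2
  remaining carry: 2

0o221146543444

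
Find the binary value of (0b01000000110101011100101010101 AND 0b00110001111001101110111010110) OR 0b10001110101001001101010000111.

0b01000000110101011100101010101 AND 0b00110001111001101110111010110 = 0b00000000110001001100101010100.
Then OR with 0b10001110101001001101010000111.

0b10001110111001001101111010111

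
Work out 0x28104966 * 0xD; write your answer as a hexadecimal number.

0x208D3BA2E

Multiply each base-16 digit by 13, carrying:
  6×13 = 78 → write E carry 4
  6×13+4 = 82 → write 2 carry 5
  9×13+5 = 122 → write A carry 7
  4×13+7 = 59 → write B carry 3
  0×13+3 = 3 → write 3
  1×13 = 13 → write D
  8×13 = 104 → write 8 carry 6
  2×13+6 = 32 → write 0 carry 2
  remaining carry: 2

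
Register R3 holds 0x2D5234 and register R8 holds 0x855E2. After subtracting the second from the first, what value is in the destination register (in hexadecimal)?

0x24FC52

Subtract column by column in base 16:
  4-2 → 2
  3-E → 5 (borrow)
  2-5-1 → C (borrow)
  5-5-1 → F (borrow)
  D-8-1 → 4
  2-0 → 2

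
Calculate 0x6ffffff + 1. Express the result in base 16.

0x7000000

The trailing 6 digits are F (max in base 16), so adding 1 cascades: they roll to 0 and the next digit up increments.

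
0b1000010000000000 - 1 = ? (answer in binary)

0b1000001111111111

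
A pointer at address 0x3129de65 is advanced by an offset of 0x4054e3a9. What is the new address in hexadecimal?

0x717ec20e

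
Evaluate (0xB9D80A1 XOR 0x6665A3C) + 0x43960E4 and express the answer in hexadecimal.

First 0xB9D80A1 XOR 0x6665A3C = 0xDFBDA9D.
Add column by column in base 16, right to left:
  D+4 = 1 carry 1
  9+E+1 = 8 carry 1
  A+0+1 = B
  D+6 = 3 carry 1
  B+9+1 = 5 carry 1
  F+3+1 = 3 carry 1
  D+4+1 = 2 carry 1
  final carry 1

0x12353B81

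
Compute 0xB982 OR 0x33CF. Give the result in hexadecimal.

OR each hex digit independently (no carries):
  B|3=B, 9|3=B, 8|C=C, 2|F=F

0xBBCF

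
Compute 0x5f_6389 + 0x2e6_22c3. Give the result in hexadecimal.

0x345864c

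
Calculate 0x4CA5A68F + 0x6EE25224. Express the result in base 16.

Add column by column in base 16, right to left:
  F+4 = 3 carry 1
  8+2+1 = B
  6+2 = 8
  A+5 = F
  5+2 = 7
  A+E = 8 carry 1
  C+E+1 = B carry 1
  4+6+1 = B

0xBB87F8B3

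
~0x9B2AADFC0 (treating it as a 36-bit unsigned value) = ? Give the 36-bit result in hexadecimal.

0x64D55203F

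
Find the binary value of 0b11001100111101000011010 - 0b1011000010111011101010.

0b1110100100101100110000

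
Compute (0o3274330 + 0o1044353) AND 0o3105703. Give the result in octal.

0o100703

Add column by column in base 8, right to left:
  0+3 = 3
  3+5 = 0 carry 1
  3+3+1 = 7
  4+4 = 0 carry 1
  7+4+1 = 4 carry 1
  2+0+1 = 3
  3+1 = 4
Sum = 0o4340703; now AND with 0o3105703:
  4&3=0, 3&1=1, 4&0=0, 0&5=0, 7&7=7, 0&0=0, 3&3=3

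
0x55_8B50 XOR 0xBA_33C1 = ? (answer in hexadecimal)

0xEFB891

XOR each hex digit independently (no carries):
  5^B=E, 5^A=F, 8^3=B, B^3=8, 5^C=9, 0^1=1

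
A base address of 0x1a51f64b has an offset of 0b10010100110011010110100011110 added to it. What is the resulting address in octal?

0x1a51f64b = 0o3224373113 in octal.
0b10010100110011010110100011110 = 0o2246326436 in octal.
Add column by column in base 8, right to left:
  3+6 = 1 carry 1
  1+3+1 = 5
  1+4 = 5
  3+6 = 1 carry 1
  7+2+1 = 2 carry 1
  3+3+1 = 7
  4+6 = 2 carry 1
  2+4+1 = 7
  2+2 = 4
  3+2 = 5

0o5472721551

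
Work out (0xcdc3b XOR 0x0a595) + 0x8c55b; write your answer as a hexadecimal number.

0x153f09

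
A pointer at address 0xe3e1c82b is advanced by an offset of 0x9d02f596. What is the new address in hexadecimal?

0x180e4bdc1

Add column by column in base 16, right to left:
  b+6 = 1 carry 1
  2+9+1 = c
  8+5 = d
  c+f = b carry 1
  1+2+1 = 4
  e+0 = e
  3+d = 0 carry 1
  e+9+1 = 8 carry 1
  final carry 1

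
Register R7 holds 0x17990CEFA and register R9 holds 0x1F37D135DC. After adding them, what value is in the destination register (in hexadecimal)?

0x20B16204D6

Add column by column in base 16, right to left:
  A+C = 6 carry 1
  F+D+1 = D carry 1
  E+5+1 = 4 carry 1
  C+3+1 = 0 carry 1
  0+1+1 = 2
  9+D = 6 carry 1
  9+7+1 = 1 carry 1
  7+3+1 = B
  1+F = 0 carry 1
  0+1+1 = 2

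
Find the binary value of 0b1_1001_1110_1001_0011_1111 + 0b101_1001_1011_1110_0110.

Add column by column in base 2, right to left:
  1+0 = 1
  1+1 = 0 carry 1
  1+1+1 = 1 carry 1
  1+0+1 = 0 carry 1
  1+0+1 = 0 carry 1
  1+1+1 = 1 carry 1
  0+1+1 = 0 carry 1
  0+1+1 = 0 carry 1
  1+1+1 = 1 carry 1
  0+1+1 = 0 carry 1
  0+0+1 = 1
  1+1 = 0 carry 1
  0+1+1 = 0 carry 1
  1+0+1 = 0 carry 1
  1+0+1 = 0 carry 1
  1+1+1 = 1 carry 1
  1+1+1 = 1 carry 1
  0+0+1 = 1
  0+1 = 1
  1+0 = 1
  1+0 = 1

0b111111000010100100101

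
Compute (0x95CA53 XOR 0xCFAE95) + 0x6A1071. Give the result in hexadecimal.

First 0x95CA53 XOR 0xCFAE95 = 0x5A64C6.
Add column by column in base 16, right to left:
  6+1 = 7
  C+7 = 3 carry 1
  4+0+1 = 5
  6+1 = 7
  A+A = 4 carry 1
  5+6+1 = C

0xC47537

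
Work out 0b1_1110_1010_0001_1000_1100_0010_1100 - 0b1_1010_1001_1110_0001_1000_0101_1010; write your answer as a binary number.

0b100000000110111001111010010

Subtract column by column in base 2:
  0-0 → 0
  0-1 → 1 (borrow)
  1-0-1 → 0
  1-1 → 0
  0-1 → 1 (borrow)
  1-0-1 → 0
  0-1 → 1 (borrow)
  0-0-1 → 1 (borrow)
  0-0-1 → 1 (borrow)
  0-0-1 → 1 (borrow)
  1-0-1 → 0
  1-1 → 0
  0-1 → 1 (borrow)
  0-0-1 → 1 (borrow)
  0-0-1 → 1 (borrow)
  1-0-1 → 0
  1-0 → 1
  0-1 → 1 (borrow)
  0-1-1 → 0 (borrow)
  0-1-1 → 0 (borrow)
  0-1-1 → 0 (borrow)
  1-0-1 → 0
  0-0 → 0
  1-1 → 0
  0-0 → 0
  1-1 → 0
  1-0 → 1
  1-1 → 0
  1-1 → 0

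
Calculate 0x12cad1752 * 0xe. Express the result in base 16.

0x107177467c

Multiply each base-16 digit by 14, carrying:
  2×14 = 28 → write c carry 1
  5×14+1 = 71 → write 7 carry 4
  7×14+4 = 102 → write 6 carry 6
  1×14+6 = 20 → write 4 carry 1
  d×14+1 = 183 → write 7 carry 11
  a×14+11 = 151 → write 7 carry 9
  c×14+9 = 177 → write 1 carry 11
  2×14+11 = 39 → write 7 carry 2
  1×14+2 = 16 → write 0 carry 1
  remaining carry: 1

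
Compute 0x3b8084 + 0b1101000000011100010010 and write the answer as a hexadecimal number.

0b1101000000011100010010 = 0x340712 in hexadecimal.
Add column by column in base 16, right to left:
  4+2 = 6
  8+1 = 9
  0+7 = 7
  8+0 = 8
  b+4 = f
  3+3 = 6

0x6f8796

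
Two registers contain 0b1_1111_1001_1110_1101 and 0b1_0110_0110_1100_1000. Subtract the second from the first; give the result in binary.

Subtract column by column in base 2:
  1-0 → 1
  0-0 → 0
  1-0 → 1
  1-1 → 0
  0-0 → 0
  1-0 → 1
  1-1 → 0
  1-1 → 0
  1-0 → 1
  0-1 → 1 (borrow)
  0-1-1 → 0 (borrow)
  1-0-1 → 0
  1-0 → 1
  1-1 → 0
  1-1 → 0
  1-0 → 1
  1-1 → 0

0b1001001100100101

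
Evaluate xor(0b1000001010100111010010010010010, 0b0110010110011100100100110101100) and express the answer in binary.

0b1110011100111011110110100111110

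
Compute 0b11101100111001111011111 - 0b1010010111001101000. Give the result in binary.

0b11100010100010101110111

Subtract column by column in base 2:
  1-0 → 1
  1-0 → 1
  1-0 → 1
  1-1 → 0
  1-0 → 1
  0-1 → 1 (borrow)
  1-1-1 → 1 (borrow)
  1-0-1 → 0
  1-0 → 1
  1-1 → 0
  0-1 → 1 (borrow)
  0-1-1 → 0 (borrow)
  1-0-1 → 0
  1-1 → 0
  1-0 → 1
  0-0 → 0
  0-1 → 1 (borrow)
  1-0-1 → 0
  1-1 → 0
  0-0 → 0
  1-0 → 1
  1-0 → 1
  1-0 → 1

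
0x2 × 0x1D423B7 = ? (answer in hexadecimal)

0x3A8476E

Multiply each base-16 digit by 2, carrying:
  7×2 = 14 → write E
  B×2 = 22 → write 6 carry 1
  3×2+1 = 7 → write 7
  2×2 = 4 → write 4
  4×2 = 8 → write 8
  D×2 = 26 → write A carry 1
  1×2+1 = 3 → write 3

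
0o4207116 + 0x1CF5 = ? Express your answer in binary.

0b100010010101101000011

0o4207116 = 0b100010000111001001110 in binary.
0x1CF5 = 0b1110011110101 in binary.
Add column by column in base 2, right to left:
  0+1 = 1
  1+0 = 1
  1+1 = 0 carry 1
  1+0+1 = 0 carry 1
  0+1+1 = 0 carry 1
  0+1+1 = 0 carry 1
  1+1+1 = 1 carry 1
  0+1+1 = 0 carry 1
  0+0+1 = 1
  1+0 = 1
  1+1 = 0 carry 1
  1+1+1 = 1 carry 1
  0+1+1 = 0 carry 1
  0+0+1 = 1
  0+0 = 0
  0+0 = 0
  1+0 = 1
  0+0 = 0
  0+0 = 0
  0+0 = 0
  1+0 = 1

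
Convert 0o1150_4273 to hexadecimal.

0x2688BB

Each octal digit is 3 bits: 1=001 1=001 5=101 0=000 4=100 2=010 7=111 3=011.
Group the bits into nibbles: 0010 0110 1000 1000 1011 1011 → 2688BB.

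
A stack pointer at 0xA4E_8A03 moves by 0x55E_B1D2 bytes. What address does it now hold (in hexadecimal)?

Add column by column in base 16, right to left:
  3+2 = 5
  0+D = D
  A+1 = B
  8+B = 3 carry 1
  E+E+1 = D carry 1
  4+5+1 = A
  A+5 = F

0xFAD3BD5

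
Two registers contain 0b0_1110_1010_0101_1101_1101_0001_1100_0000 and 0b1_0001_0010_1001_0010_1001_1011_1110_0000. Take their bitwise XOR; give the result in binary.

XOR bit by bit (1 where the bits differ):
  011101010010111011101000111000000
^ 100010010100100101001101111100000
= 111111000110011110100101000100000

0b111111000110011110100101000100000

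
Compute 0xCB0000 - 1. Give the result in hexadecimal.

0xCAFFFF

The trailing 4 digits are 0, so subtracting 1 borrows through: they become F and the next digit up decrements.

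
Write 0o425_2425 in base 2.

Each octal digit is 3 bits: 4=100 2=010 5=101 2=010 4=100 2=010 5=101.

0b100010101010100010101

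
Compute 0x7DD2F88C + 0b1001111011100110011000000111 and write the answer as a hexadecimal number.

0b1001111011100110011000000111 = 0x9EE6607 in hexadecimal.
Add column by column in base 16, right to left:
  C+7 = 3 carry 1
  8+0+1 = 9
  8+6 = E
  F+6 = 5 carry 1
  2+E+1 = 1 carry 1
  D+E+1 = C carry 1
  D+9+1 = 7 carry 1
  7+0+1 = 8

0x87C15E93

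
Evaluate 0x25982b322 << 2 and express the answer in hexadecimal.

0x9660acc88

2 bits is not a whole number of base-16 digits; in binary: 1001011001100000101011001100100010 << 2 = 100101100110000010101100110010001000.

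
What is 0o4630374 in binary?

0b100110011000011111100

Each octal digit is 3 bits: 4=100 6=110 3=011 0=000 3=011 7=111 4=100.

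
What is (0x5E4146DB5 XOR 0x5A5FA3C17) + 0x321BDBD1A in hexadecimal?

First 0x5E4146DB5 XOR 0x5A5FA3C17 = 0x041EE51A2.
Add column by column in base 16, right to left:
  2+A = C
  A+1 = B
  1+D = E
  5+B = 0 carry 1
  E+D+1 = C carry 1
  E+B+1 = A carry 1
  1+1+1 = 3
  4+2 = 6
  0+3 = 3

0x363AC0EBC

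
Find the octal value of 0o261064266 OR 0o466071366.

0o667075366

OR each oct digit independently (no carries):
  2|4=6, 6|6=6, 1|6=7, 0|0=0, 6|7=7, 4|1=5, 2|3=3, 6|6=6, 6|6=6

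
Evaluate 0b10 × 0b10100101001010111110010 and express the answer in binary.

0b101001010010101111100100

Multiply each base-2 digit by 2, carrying:
  0×2 = 0 → write 0
  1×2 = 2 → write 0 carry 1
  0×2+1 = 1 → write 1
  0×2 = 0 → write 0
  1×2 = 2 → write 0 carry 1
  1×2+1 = 3 → write 1 carry 1
  1×2+1 = 3 → write 1 carry 1
  1×2+1 = 3 → write 1 carry 1
  1×2+1 = 3 → write 1 carry 1
  0×2+1 = 1 → write 1
  1×2 = 2 → write 0 carry 1
  0×2+1 = 1 → write 1
  1×2 = 2 → write 0 carry 1
  0×2+1 = 1 → write 1
  0×2 = 0 → write 0
  1×2 = 2 → write 0 carry 1
  0×2+1 = 1 → write 1
  1×2 = 2 → write 0 carry 1
  0×2+1 = 1 → write 1
  0×2 = 0 → write 0
  1×2 = 2 → write 0 carry 1
  0×2+1 = 1 → write 1
  1×2 = 2 → write 0 carry 1
  remaining carry: 1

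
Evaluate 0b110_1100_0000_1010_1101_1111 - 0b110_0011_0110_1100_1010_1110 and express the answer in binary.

Subtract column by column in base 2:
  1-0 → 1
  1-1 → 0
  1-1 → 0
  1-1 → 0
  1-0 → 1
  0-1 → 1 (borrow)
  1-0-1 → 0
  1-1 → 0
  0-0 → 0
  1-0 → 1
  0-1 → 1 (borrow)
  1-1-1 → 1 (borrow)
  0-0-1 → 1 (borrow)
  0-1-1 → 0 (borrow)
  0-1-1 → 0 (borrow)
  0-0-1 → 1 (borrow)
  0-1-1 → 0 (borrow)
  0-1-1 → 0 (borrow)
  1-0-1 → 0
  1-0 → 1
  0-0 → 0
  1-1 → 0
  1-1 → 0

0b10001001111000110001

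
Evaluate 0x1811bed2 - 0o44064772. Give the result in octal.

0o2740252330

0x1811bed2 = 0o3004337322 in octal.
Subtract column by column in base 8:
  2-2 → 0
  2-7 → 3 (borrow)
  3-7-1 → 3 (borrow)
  7-4-1 → 2
  3-6 → 5 (borrow)
  3-0-1 → 2
  4-4 → 0
  0-4 → 4 (borrow)
  0-0-1 → 7 (borrow)
  3-0-1 → 2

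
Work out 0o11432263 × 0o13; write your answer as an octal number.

Multiply each base-8 digit by 11, carrying:
  3×11 = 33 → write 1 carry 4
  6×11+4 = 70 → write 6 carry 8
  2×11+8 = 30 → write 6 carry 3
  2×11+3 = 25 → write 1 carry 3
  3×11+3 = 36 → write 4 carry 4
  4×11+4 = 48 → write 0 carry 6
  1×11+6 = 17 → write 1 carry 2
  1×11+2 = 13 → write 5 carry 1
  remaining carry: 1

0o151041661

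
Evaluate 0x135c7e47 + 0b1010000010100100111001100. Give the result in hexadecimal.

0x149dc813

0b1010000010100100111001100 = 0x14149cc in hexadecimal.
Add column by column in base 16, right to left:
  7+c = 3 carry 1
  4+c+1 = 1 carry 1
  e+9+1 = 8 carry 1
  7+4+1 = c
  c+1 = d
  5+4 = 9
  3+1 = 4
  1+0 = 1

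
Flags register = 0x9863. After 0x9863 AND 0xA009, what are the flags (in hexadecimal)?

AND each hex digit independently (no carries):
  9&A=8, 8&0=0, 6&0=0, 3&9=1

0x8001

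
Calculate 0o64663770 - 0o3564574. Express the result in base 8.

Subtract column by column in base 8:
  0-4 → 4 (borrow)
  7-7-1 → 7 (borrow)
  7-5-1 → 1
  3-4 → 7 (borrow)
  6-6-1 → 7 (borrow)
  6-5-1 → 0
  4-3 → 1
  6-0 → 6

0o61077174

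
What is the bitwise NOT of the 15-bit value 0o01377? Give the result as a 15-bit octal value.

0o76400

Each oct digit d becomes 7−d:
  0→7, 1→6, 3→4, 7→0, 7→0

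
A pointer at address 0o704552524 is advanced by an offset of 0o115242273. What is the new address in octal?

0o1022015017

Add column by column in base 8, right to left:
  4+3 = 7
  2+7 = 1 carry 1
  5+2+1 = 0 carry 1
  2+2+1 = 5
  5+4 = 1 carry 1
  5+2+1 = 0 carry 1
  4+5+1 = 2 carry 1
  0+1+1 = 2
  7+1 = 0 carry 1
  final carry 1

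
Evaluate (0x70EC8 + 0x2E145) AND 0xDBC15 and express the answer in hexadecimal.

Add column by column in base 16, right to left:
  8+5 = D
  C+4 = 0 carry 1
  E+1+1 = 0 carry 1
  0+E+1 = F
  7+2 = 9
Sum = 0x9F00D; now AND with 0xDBC15:
  9&D=9, F&B=B, 0&C=0, 0&1=0, D&5=5

0x9B005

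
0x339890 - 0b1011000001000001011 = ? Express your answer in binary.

0x339890 = 0b1100111001100010010000 in binary.
Subtract column by column in base 2:
  0-1 → 1 (borrow)
  0-1-1 → 0 (borrow)
  0-0-1 → 1 (borrow)
  0-1-1 → 0 (borrow)
  1-0-1 → 0
  0-0 → 0
  0-0 → 0
  1-0 → 1
  0-0 → 0
  0-1 → 1 (borrow)
  0-0-1 → 1 (borrow)
  1-0-1 → 0
  1-0 → 1
  0-0 → 0
  0-0 → 0
  1-1 → 0
  1-1 → 0
  1-0 → 1
  0-1 → 1 (borrow)
  0-0-1 → 1 (borrow)
  1-0-1 → 0
  1-0 → 1

0b1011100001011010000101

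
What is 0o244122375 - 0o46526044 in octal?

Subtract column by column in base 8:
  5-4 → 1
  7-4 → 3
  3-0 → 3
  2-6 → 4 (borrow)
  2-2-1 → 7 (borrow)
  1-5-1 → 3 (borrow)
  4-6-1 → 5 (borrow)
  4-4-1 → 7 (borrow)
  2-0-1 → 1

0o175374331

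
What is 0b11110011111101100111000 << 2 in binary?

Left shift by 2: append 2 zero bits.

0b1111001111110110011100000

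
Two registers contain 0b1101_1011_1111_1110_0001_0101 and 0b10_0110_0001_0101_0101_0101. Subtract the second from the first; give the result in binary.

0b101101011110100011000000

Subtract column by column in base 2:
  1-1 → 0
  0-0 → 0
  1-1 → 0
  0-0 → 0
  1-1 → 0
  0-0 → 0
  0-1 → 1 (borrow)
  0-0-1 → 1 (borrow)
  0-1-1 → 0 (borrow)
  1-0-1 → 0
  1-1 → 0
  1-0 → 1
  1-1 → 0
  1-0 → 1
  1-0 → 1
  1-0 → 1
  1-0 → 1
  1-1 → 0
  0-1 → 1 (borrow)
  1-0-1 → 0
  1-0 → 1
  0-1 → 1 (borrow)
  1-0-1 → 0
  1-0 → 1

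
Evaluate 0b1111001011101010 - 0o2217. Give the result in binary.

0o2217 = 0b10010001111 in binary.
Subtract column by column in base 2:
  0-1 → 1 (borrow)
  1-1-1 → 1 (borrow)
  0-1-1 → 0 (borrow)
  1-1-1 → 1 (borrow)
  0-0-1 → 1 (borrow)
  1-0-1 → 0
  1-0 → 1
  1-1 → 0
  0-0 → 0
  1-0 → 1
  0-1 → 1 (borrow)
  0-0-1 → 1 (borrow)
  1-0-1 → 0
  1-0 → 1
  1-0 → 1
  1-0 → 1

0b1110111001011011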